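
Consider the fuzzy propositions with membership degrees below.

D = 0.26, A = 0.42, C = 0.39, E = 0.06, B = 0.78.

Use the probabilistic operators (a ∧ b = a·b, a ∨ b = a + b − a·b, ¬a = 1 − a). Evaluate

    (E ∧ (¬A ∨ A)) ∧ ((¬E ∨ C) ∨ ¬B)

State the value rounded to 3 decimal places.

¬A = 1 − 0.4200 = 0.5800
¬A ∨ A = a + b − a·b on (0.5800, 0.4200) = 0.7564
E ∧ (¬A ∨ A) = a·b on (0.0600, 0.7564) = 0.0454
¬E = 1 − 0.0600 = 0.9400
¬E ∨ C = a + b − a·b on (0.9400, 0.3900) = 0.9634
¬B = 1 − 0.7800 = 0.2200
(¬E ∨ C) ∨ ¬B = a + b − a·b on (0.9634, 0.2200) = 0.9715
(E ∧ (¬A ∨ A)) ∧ ((¬E ∨ C) ∨ ¬B) = a·b on (0.0454, 0.9715) = 0.0441

0.044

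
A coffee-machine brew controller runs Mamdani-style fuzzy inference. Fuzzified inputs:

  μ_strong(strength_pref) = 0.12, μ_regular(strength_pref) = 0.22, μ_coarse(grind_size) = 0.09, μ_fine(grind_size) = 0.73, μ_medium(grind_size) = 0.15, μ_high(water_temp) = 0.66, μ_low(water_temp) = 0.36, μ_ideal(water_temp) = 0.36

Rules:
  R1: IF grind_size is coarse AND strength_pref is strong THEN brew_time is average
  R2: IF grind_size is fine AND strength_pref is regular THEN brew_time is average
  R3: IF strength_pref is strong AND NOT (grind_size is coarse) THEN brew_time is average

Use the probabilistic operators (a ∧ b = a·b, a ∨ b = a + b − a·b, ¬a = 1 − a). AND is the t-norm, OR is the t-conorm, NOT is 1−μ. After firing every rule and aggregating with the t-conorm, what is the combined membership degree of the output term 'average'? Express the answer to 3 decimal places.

0.260

R1: coarse=0.09, strong=0.12; AND[a·b] → w = 0.0108
R2: fine=0.73, regular=0.22; AND[a·b] → w = 0.1606
R3: strong=0.12, ¬coarse=1−0.09=0.91; AND[a·b] → w = 0.1092
Rules with consequent 'average': {R1, R2, R3} → strengths 0.0108, 0.1606, 0.1092
Aggregate via t-conorm [a + b − a·b]: 0.2603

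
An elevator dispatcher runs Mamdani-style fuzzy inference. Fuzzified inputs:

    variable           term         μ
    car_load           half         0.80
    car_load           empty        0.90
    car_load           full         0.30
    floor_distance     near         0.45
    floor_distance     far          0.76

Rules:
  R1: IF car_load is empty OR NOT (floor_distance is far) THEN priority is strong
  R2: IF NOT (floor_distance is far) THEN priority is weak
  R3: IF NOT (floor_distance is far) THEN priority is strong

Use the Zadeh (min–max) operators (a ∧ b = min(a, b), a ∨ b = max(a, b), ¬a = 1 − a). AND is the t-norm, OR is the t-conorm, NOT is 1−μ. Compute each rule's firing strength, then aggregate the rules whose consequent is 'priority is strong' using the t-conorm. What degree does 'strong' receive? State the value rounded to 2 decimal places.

R1: empty=0.90, ¬far=1−0.76=0.24; OR[max(a, b)] → w = 0.90
R2: ¬far=1−0.76=0.24 → w = 0.24
R3: ¬far=1−0.76=0.24 → w = 0.24
Rules with consequent 'strong': {R1, R3} → strengths 0.90, 0.24
Aggregate via t-conorm [max(a, b)]: 0.90

0.90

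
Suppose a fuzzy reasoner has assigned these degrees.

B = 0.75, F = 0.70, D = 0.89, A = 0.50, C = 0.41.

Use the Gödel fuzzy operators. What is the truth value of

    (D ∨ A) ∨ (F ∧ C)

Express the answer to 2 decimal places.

0.89

D ∨ A = max(a, b) on (0.89, 0.50) = 0.89
F ∧ C = min(a, b) on (0.70, 0.41) = 0.41
(D ∨ A) ∨ (F ∧ C) = max(a, b) on (0.89, 0.41) = 0.89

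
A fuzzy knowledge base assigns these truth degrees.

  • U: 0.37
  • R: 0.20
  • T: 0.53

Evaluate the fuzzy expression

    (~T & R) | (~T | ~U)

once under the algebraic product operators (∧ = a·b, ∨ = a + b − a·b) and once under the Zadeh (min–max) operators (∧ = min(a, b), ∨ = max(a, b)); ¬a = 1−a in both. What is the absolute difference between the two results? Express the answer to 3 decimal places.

Under algebraic product:
  ~T = 1 − 0.5300 = 0.4700
  ~T & R = a·b on (0.4700, 0.2000) = 0.0940
  ~T = 1 − 0.5300 = 0.4700
  ~U = 1 − 0.3700 = 0.6300
  ~T | ~U = a + b − a·b on (0.4700, 0.6300) = 0.8039
  (~T & R) | (~T | ~U) = a + b − a·b on (0.0940, 0.8039) = 0.8223
  → value = 0.8223
Under Zadeh (min–max):
  ~T = 1 − 0.53 = 0.47
  ~T & R = min(a, b) on (0.47, 0.20) = 0.20
  ~T = 1 − 0.53 = 0.47
  ~U = 1 − 0.37 = 0.63
  ~T | ~U = max(a, b) on (0.47, 0.63) = 0.63
  (~T & R) | (~T | ~U) = max(a, b) on (0.20, 0.63) = 0.63
  → value = 0.6300
|0.8223 − 0.6300| = 0.192

0.192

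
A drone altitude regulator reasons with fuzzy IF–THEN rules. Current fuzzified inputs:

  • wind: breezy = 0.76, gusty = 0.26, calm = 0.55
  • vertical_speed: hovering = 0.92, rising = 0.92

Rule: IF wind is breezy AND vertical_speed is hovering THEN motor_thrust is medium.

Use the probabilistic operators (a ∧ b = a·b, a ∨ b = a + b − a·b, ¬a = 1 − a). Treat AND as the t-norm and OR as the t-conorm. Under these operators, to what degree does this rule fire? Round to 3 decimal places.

0.699

firing strength: breezy=0.76, hovering=0.92; AND[a·b] → w = 0.6992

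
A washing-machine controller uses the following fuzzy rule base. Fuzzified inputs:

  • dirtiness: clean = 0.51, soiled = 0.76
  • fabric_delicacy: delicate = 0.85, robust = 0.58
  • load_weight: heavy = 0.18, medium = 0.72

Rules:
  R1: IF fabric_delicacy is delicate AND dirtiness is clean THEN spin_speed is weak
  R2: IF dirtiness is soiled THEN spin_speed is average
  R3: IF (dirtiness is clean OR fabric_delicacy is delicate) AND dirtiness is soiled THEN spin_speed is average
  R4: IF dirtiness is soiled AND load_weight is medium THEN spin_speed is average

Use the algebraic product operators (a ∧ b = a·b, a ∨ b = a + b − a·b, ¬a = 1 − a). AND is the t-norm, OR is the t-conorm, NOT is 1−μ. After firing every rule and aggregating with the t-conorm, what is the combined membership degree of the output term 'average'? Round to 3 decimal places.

0.968

R1: delicate=0.85, clean=0.51; AND[a·b] → w = 0.4335
R2: soiled=0.76 → w = 0.7600
R3: (clean=0.51 OR delicate=0.85) = 0.9265; AND[a·b] with soiled=0.76 → w = 0.7041
R4: soiled=0.76, medium=0.72; AND[a·b] → w = 0.5472
Rules with consequent 'average': {R2, R3, R4} → strengths 0.7600, 0.7041, 0.5472
Aggregate via t-conorm [a + b − a·b]: 0.9678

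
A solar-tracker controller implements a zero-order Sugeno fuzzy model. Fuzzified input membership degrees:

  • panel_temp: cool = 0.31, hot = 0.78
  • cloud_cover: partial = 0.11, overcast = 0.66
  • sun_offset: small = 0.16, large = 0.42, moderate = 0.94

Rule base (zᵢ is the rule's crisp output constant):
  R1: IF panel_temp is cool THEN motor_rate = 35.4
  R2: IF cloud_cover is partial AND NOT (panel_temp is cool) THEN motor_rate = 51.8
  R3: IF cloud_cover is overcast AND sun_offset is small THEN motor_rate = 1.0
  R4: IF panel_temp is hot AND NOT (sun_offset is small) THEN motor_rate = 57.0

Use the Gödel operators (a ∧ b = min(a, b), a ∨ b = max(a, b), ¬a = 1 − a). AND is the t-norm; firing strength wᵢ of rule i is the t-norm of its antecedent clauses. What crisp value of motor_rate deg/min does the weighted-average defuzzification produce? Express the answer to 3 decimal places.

R1 (z=35.4): cool=0.31 → w = 0.31
R2 (z=51.8): partial=0.11, ¬cool=1−0.31=0.69; AND[min(a, b)] → w = 0.11
R3 (z=1.0): overcast=0.66, small=0.16; AND[min(a, b)] → w = 0.16
R4 (z=57.0): hot=0.78, ¬small=1−0.16=0.84; AND[min(a, b)] → w = 0.78
Weighted average = (0.31·35.4 + 0.11·51.8 + 0.16·1.0 + 0.78·57.0) / (0.31 + 0.11 + 0.16 + 0.78)
  = 61.2920 / 1.3600 = 45.068

45.068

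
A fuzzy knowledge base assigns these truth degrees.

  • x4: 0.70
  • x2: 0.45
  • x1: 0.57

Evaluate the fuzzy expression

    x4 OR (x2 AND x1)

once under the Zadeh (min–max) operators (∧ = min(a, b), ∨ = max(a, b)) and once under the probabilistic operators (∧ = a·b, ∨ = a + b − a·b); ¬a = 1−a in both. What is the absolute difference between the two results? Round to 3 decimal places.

Under Zadeh (min–max):
  x2 AND x1 = min(a, b) on (0.45, 0.57) = 0.45
  x4 OR (x2 AND x1) = max(a, b) on (0.70, 0.45) = 0.70
  → value = 0.7000
Under probabilistic:
  x2 AND x1 = a·b on (0.4500, 0.5700) = 0.2565
  x4 OR (x2 AND x1) = a + b − a·b on (0.7000, 0.2565) = 0.7769
  → value = 0.7769
|0.7000 − 0.7769| = 0.077

0.077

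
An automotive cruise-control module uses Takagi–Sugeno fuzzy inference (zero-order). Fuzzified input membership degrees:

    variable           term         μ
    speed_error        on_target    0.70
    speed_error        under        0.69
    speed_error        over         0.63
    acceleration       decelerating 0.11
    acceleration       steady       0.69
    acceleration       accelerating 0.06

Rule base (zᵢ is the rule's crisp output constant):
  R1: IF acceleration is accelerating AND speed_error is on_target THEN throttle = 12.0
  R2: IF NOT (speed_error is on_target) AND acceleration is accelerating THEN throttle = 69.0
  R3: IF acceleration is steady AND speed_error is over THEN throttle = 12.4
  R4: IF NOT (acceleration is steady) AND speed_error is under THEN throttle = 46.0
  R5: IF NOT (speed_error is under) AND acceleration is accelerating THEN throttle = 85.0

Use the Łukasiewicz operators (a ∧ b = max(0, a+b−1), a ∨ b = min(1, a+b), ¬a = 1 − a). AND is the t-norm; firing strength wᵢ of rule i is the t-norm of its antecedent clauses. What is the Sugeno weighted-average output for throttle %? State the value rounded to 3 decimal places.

12.400

R1 (z=12.0): accelerating=0.06, on_target=0.70; AND[max(0, a+b−1)] → w = 0.00
R2 (z=69.0): ¬on_target=1−0.70=0.30, accelerating=0.06; AND[max(0, a+b−1)] → w = 0.00
R3 (z=12.4): steady=0.69, over=0.63; AND[max(0, a+b−1)] → w = 0.32
R4 (z=46.0): ¬steady=1−0.69=0.31, under=0.69; AND[max(0, a+b−1)] → w = 0.00
R5 (z=85.0): ¬under=1−0.69=0.31, accelerating=0.06; AND[max(0, a+b−1)] → w = 0.00
Weighted average = (0.00·12.0 + 0.00·69.0 + 0.32·12.4 + 0.00·46.0 + 0.00·85.0) / (0.00 + 0.00 + 0.32 + 0.00 + 0.00)
  = 3.9680 / 0.3200 = 12.400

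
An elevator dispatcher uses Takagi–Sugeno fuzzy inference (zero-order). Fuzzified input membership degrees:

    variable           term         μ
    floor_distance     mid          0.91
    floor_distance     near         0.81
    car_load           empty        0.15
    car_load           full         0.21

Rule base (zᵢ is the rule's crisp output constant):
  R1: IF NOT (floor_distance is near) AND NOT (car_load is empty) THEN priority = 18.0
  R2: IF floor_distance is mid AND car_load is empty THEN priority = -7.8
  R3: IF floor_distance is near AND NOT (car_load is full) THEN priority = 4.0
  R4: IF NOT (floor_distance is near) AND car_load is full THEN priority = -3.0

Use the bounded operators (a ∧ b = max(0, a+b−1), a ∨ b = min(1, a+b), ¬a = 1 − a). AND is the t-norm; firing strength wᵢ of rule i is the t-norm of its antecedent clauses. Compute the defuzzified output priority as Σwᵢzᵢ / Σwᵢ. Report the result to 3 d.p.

R1 (z=18.0): ¬near=1−0.81=0.19, ¬empty=1−0.15=0.85; AND[max(0, a+b−1)] → w = 0.04
R2 (z=-7.8): mid=0.91, empty=0.15; AND[max(0, a+b−1)] → w = 0.06
R3 (z=4.0): near=0.81, ¬full=1−0.21=0.79; AND[max(0, a+b−1)] → w = 0.60
R4 (z=-3.0): ¬near=1−0.81=0.19, full=0.21; AND[max(0, a+b−1)] → w = 0.00
Weighted average = (0.04·18.0 + 0.06·-7.8 + 0.60·4.0 + 0.00·-3.0) / (0.04 + 0.06 + 0.60 + 0.00)
  = 2.6520 / 0.7000 = 3.789

3.789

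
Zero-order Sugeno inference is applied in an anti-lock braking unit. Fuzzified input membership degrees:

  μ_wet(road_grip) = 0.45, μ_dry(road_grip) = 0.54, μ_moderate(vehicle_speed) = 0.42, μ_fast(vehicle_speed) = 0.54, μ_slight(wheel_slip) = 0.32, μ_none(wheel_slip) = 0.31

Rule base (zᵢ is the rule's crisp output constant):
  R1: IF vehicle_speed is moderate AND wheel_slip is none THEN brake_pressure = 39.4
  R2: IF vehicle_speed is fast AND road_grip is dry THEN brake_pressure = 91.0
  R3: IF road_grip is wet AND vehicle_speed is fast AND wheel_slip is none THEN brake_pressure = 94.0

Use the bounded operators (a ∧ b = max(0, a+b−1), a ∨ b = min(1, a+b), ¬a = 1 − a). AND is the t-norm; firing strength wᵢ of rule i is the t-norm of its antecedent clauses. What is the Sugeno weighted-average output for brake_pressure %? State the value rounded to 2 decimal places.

91.00

R1 (z=39.4): moderate=0.42, none=0.31; AND[max(0, a+b−1)] → w = 0.00
R2 (z=91.0): fast=0.54, dry=0.54; AND[max(0, a+b−1)] → w = 0.08
R3 (z=94.0): wet=0.45, fast=0.54, none=0.31; AND[max(0, a+b−1)] → w = 0.00
Weighted average = (0.00·39.4 + 0.08·91.0 + 0.00·94.0) / (0.00 + 0.08 + 0.00)
  = 7.2800 / 0.0800 = 91.00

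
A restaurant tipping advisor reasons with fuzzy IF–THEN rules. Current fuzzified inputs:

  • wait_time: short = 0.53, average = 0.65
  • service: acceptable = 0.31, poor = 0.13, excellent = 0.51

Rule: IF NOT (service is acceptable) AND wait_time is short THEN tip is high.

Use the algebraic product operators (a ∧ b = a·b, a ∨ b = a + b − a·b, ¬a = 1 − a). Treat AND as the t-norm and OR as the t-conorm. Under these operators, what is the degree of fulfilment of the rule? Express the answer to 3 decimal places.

0.366

firing strength: ¬acceptable=1−0.31=0.69, short=0.53; AND[a·b] → w = 0.3657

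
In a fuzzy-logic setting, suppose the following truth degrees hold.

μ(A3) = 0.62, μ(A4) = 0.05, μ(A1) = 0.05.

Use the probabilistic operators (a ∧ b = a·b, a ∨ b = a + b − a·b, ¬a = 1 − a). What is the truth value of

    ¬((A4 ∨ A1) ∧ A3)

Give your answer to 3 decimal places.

A4 ∨ A1 = a + b − a·b on (0.0500, 0.0500) = 0.0975
(A4 ∨ A1) ∧ A3 = a·b on (0.0975, 0.6200) = 0.0605
¬((A4 ∨ A1) ∧ A3) = 1 − 0.0605 = 0.9395

0.940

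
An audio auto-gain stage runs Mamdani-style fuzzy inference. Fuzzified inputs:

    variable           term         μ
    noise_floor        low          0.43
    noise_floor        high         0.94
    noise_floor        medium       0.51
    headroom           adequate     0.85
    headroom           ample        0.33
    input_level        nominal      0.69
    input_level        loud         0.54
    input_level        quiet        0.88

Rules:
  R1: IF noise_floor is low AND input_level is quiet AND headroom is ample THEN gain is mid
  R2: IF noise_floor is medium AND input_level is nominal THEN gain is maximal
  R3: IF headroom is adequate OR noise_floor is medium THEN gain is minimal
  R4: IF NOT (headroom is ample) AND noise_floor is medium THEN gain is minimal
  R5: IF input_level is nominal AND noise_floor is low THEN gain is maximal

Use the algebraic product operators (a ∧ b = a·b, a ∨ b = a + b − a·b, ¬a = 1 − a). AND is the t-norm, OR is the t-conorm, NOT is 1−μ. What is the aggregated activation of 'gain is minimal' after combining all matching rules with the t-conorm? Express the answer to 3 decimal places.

R1: low=0.43, quiet=0.88, ample=0.33; AND[a·b] → w = 0.1249
R2: medium=0.51, nominal=0.69; AND[a·b] → w = 0.3519
R3: adequate=0.85, medium=0.51; OR[a + b − a·b] → w = 0.9265
R4: ¬ample=1−0.33=0.67, medium=0.51; AND[a·b] → w = 0.3417
R5: nominal=0.69, low=0.43; AND[a·b] → w = 0.2967
Rules with consequent 'minimal': {R3, R4} → strengths 0.9265, 0.3417
Aggregate via t-conorm [a + b − a·b]: 0.9516

0.952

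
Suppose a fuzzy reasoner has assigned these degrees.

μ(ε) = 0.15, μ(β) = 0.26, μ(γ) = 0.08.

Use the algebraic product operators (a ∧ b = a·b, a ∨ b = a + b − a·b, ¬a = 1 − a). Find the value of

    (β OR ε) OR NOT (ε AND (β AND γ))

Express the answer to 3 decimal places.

0.998

β OR ε = a + b − a·b on (0.2600, 0.1500) = 0.3710
β AND γ = a·b on (0.2600, 0.0800) = 0.0208
ε AND (β AND γ) = a·b on (0.1500, 0.0208) = 0.0031
NOT (ε AND (β AND γ)) = 1 − 0.0031 = 0.9969
(β OR ε) OR NOT (ε AND (β AND γ)) = a + b − a·b on (0.3710, 0.9969) = 0.9980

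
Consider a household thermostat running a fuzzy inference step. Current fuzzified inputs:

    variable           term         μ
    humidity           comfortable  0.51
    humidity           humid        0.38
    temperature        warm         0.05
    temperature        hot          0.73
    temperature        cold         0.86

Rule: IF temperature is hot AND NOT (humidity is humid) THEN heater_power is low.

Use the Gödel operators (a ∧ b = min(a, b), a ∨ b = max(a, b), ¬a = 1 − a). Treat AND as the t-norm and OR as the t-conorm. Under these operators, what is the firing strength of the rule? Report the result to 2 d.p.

firing strength: hot=0.73, ¬humid=1−0.38=0.62; AND[min(a, b)] → w = 0.62

0.62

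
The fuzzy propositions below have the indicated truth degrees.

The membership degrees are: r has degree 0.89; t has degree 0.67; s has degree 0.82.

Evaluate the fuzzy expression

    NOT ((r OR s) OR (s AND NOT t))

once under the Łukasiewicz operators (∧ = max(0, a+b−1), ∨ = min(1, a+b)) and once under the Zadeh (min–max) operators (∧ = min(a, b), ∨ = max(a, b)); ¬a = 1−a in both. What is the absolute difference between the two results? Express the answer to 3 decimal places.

0.110

Under Łukasiewicz:
  r OR s = min(1, a+b) on (0.89, 0.82) = 1.00
  NOT t = 1 − 0.67 = 0.33
  s AND NOT t = max(0, a+b−1) on (0.82, 0.33) = 0.15
  (r OR s) OR (s AND NOT t) = min(1, a+b) on (1.00, 0.15) = 1.00
  NOT ((r OR s) OR (s AND NOT t)) = 1 − 1.00 = 0.00
  → value = 0.0000
Under Zadeh (min–max):
  r OR s = max(a, b) on (0.89, 0.82) = 0.89
  NOT t = 1 − 0.67 = 0.33
  s AND NOT t = min(a, b) on (0.82, 0.33) = 0.33
  (r OR s) OR (s AND NOT t) = max(a, b) on (0.89, 0.33) = 0.89
  NOT ((r OR s) OR (s AND NOT t)) = 1 − 0.89 = 0.11
  → value = 0.1100
|0.0000 − 0.1100| = 0.110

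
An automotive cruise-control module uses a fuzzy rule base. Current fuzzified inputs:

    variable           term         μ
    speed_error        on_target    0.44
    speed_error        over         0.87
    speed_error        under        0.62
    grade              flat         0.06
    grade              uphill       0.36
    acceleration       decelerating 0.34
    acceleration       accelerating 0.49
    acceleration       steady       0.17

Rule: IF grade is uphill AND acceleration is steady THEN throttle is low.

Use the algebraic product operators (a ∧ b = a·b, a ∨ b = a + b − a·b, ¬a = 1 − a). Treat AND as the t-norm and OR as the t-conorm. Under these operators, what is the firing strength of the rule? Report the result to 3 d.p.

firing strength: uphill=0.36, steady=0.17; AND[a·b] → w = 0.0612

0.061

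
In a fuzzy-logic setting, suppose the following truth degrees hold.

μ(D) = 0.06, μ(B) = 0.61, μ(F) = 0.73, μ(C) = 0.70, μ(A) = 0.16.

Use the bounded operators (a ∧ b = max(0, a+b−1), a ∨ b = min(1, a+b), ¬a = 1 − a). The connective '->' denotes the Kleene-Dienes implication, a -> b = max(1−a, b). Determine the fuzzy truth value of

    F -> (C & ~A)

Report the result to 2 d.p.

0.54

~A = 1 − 0.16 = 0.84
C & ~A = max(0, a+b−1) on (0.70, 0.84) = 0.54
F -> (C & ~A)  [Kleene-Dienes: max(1−a, b)] with a=0.73, b=0.54 → 0.54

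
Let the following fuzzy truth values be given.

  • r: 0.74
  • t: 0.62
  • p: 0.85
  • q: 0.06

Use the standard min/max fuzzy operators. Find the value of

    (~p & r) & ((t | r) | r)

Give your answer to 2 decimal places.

0.15

~p = 1 − 0.85 = 0.15
~p & r = min(a, b) on (0.15, 0.74) = 0.15
t | r = max(a, b) on (0.62, 0.74) = 0.74
(t | r) | r = max(a, b) on (0.74, 0.74) = 0.74
(~p & r) & ((t | r) | r) = min(a, b) on (0.15, 0.74) = 0.15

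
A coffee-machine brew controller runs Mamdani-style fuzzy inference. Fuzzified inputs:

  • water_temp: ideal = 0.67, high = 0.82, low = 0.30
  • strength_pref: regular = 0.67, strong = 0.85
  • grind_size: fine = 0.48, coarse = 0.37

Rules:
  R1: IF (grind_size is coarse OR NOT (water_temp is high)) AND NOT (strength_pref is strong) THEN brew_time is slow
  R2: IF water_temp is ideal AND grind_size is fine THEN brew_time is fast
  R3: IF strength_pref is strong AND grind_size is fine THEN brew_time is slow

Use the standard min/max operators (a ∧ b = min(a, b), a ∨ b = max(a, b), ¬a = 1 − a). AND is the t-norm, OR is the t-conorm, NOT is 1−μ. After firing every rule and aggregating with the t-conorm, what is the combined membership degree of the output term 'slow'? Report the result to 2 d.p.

R1: (coarse=0.37 OR ¬high=1−0.82=0.18) = 0.37; AND[min(a, b)] with ¬strong=1−0.85=0.15 → w = 0.15
R2: ideal=0.67, fine=0.48; AND[min(a, b)] → w = 0.48
R3: strong=0.85, fine=0.48; AND[min(a, b)] → w = 0.48
Rules with consequent 'slow': {R1, R3} → strengths 0.15, 0.48
Aggregate via t-conorm [max(a, b)]: 0.48

0.48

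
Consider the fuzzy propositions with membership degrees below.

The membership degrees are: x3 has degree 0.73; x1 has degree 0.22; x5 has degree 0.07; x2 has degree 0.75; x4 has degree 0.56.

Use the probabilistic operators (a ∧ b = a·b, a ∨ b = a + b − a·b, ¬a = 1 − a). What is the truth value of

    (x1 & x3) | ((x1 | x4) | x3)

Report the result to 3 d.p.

0.922

x1 & x3 = a·b on (0.2200, 0.7300) = 0.1606
x1 | x4 = a + b − a·b on (0.2200, 0.5600) = 0.6568
(x1 | x4) | x3 = a + b − a·b on (0.6568, 0.7300) = 0.9073
(x1 & x3) | ((x1 | x4) | x3) = a + b − a·b on (0.1606, 0.9073) = 0.9222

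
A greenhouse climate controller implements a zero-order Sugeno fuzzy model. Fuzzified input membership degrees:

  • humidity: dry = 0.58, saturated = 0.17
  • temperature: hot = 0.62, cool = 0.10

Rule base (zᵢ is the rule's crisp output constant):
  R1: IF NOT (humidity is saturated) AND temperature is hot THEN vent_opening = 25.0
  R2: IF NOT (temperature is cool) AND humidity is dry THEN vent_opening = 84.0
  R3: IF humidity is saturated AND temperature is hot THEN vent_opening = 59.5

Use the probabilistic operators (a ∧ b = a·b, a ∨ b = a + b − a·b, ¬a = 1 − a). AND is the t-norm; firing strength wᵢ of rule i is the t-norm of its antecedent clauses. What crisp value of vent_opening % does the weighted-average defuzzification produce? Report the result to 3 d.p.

55.153

R1 (z=25.0): ¬saturated=1−0.17=0.83, hot=0.62; AND[a·b] → w = 0.5146
R2 (z=84.0): ¬cool=1−0.10=0.90, dry=0.58; AND[a·b] → w = 0.5220
R3 (z=59.5): saturated=0.17, hot=0.62; AND[a·b] → w = 0.1054
Weighted average = (0.5146·25.0 + 0.5220·84.0 + 0.1054·59.5) / (0.5146 + 0.5220 + 0.1054)
  = 62.9843 / 1.1420 = 55.153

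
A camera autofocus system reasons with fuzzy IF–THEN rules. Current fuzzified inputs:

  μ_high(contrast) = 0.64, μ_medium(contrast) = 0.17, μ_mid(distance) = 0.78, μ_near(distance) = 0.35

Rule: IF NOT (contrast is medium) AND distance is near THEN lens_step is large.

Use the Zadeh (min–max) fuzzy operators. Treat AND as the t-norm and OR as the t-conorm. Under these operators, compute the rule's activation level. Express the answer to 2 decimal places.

0.35

firing strength: ¬medium=1−0.17=0.83, near=0.35; AND[min(a, b)] → w = 0.35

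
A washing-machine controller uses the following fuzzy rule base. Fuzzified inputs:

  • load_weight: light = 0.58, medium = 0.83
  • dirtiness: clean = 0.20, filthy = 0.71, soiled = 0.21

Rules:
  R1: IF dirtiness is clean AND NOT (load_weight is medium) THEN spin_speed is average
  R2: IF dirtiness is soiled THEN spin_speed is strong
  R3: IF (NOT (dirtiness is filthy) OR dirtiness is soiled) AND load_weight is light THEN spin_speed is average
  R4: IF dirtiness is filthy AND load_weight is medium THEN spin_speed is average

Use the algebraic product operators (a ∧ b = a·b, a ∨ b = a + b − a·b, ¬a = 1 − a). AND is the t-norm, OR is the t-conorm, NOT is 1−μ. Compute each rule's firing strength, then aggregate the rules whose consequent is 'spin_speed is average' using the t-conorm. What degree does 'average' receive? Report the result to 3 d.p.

R1: clean=0.20, ¬medium=1−0.83=0.17; AND[a·b] → w = 0.0340
R2: soiled=0.21 → w = 0.2100
R3: (¬filthy=1−0.71=0.29 OR soiled=0.21) = 0.4391; AND[a·b] with light=0.58 → w = 0.2547
R4: filthy=0.71, medium=0.83; AND[a·b] → w = 0.5893
Rules with consequent 'average': {R1, R3, R4} → strengths 0.0340, 0.2547, 0.5893
Aggregate via t-conorm [a + b − a·b]: 0.7043

0.704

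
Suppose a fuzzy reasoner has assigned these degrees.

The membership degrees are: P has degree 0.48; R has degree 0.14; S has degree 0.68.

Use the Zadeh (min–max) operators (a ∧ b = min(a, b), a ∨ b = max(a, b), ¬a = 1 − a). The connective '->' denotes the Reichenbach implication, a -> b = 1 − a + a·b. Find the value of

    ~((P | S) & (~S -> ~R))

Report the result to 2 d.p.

P | S = max(a, b) on (0.48, 0.68) = 0.68
~S = 1 − 0.68 = 0.32
~R = 1 − 0.14 = 0.86
~S -> ~R  [Reichenbach: 1 − a + a·b] with a=0.32, b=0.86 → 0.96
(P | S) & (~S -> ~R) = min(a, b) on (0.68, 0.96) = 0.68
~((P | S) & (~S -> ~R)) = 1 − 0.68 = 0.32

0.32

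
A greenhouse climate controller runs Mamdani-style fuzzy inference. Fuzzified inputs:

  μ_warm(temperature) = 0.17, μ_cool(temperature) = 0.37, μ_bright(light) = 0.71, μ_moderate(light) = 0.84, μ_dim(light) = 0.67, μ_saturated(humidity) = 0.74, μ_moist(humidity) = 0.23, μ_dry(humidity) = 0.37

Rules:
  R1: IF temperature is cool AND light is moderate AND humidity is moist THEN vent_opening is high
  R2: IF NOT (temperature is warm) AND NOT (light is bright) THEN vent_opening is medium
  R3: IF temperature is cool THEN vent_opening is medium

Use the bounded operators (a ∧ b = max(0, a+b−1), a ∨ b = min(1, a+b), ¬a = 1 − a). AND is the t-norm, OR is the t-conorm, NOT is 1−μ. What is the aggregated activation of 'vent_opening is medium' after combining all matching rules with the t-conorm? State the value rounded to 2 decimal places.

0.49

R1: cool=0.37, moderate=0.84, moist=0.23; AND[max(0, a+b−1)] → w = 0.00
R2: ¬warm=1−0.17=0.83, ¬bright=1−0.71=0.29; AND[max(0, a+b−1)] → w = 0.12
R3: cool=0.37 → w = 0.37
Rules with consequent 'medium': {R2, R3} → strengths 0.12, 0.37
Aggregate via t-conorm [min(1, a+b)]: 0.49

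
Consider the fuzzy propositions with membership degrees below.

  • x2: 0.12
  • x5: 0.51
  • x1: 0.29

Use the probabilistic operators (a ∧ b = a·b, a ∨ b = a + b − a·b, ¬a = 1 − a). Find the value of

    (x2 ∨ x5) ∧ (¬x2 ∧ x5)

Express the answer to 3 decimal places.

x2 ∨ x5 = a + b − a·b on (0.1200, 0.5100) = 0.5688
¬x2 = 1 − 0.1200 = 0.8800
¬x2 ∧ x5 = a·b on (0.8800, 0.5100) = 0.4488
(x2 ∨ x5) ∧ (¬x2 ∧ x5) = a·b on (0.5688, 0.4488) = 0.2553

0.255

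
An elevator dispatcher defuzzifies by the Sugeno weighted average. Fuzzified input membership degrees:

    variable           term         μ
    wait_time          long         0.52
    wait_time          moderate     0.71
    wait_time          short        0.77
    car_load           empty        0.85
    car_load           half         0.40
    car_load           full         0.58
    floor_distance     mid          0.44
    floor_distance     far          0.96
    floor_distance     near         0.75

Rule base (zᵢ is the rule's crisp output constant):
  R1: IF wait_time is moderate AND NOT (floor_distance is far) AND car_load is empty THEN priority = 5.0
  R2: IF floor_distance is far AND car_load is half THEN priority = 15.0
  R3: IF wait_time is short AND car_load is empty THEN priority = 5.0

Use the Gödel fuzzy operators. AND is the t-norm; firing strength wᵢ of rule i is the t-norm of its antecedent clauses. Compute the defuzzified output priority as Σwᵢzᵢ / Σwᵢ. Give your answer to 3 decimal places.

R1 (z=5.0): moderate=0.71, ¬far=1−0.96=0.04, empty=0.85; AND[min(a, b)] → w = 0.04
R2 (z=15.0): far=0.96, half=0.40; AND[min(a, b)] → w = 0.40
R3 (z=5.0): short=0.77, empty=0.85; AND[min(a, b)] → w = 0.77
Weighted average = (0.04·5.0 + 0.40·15.0 + 0.77·5.0) / (0.04 + 0.40 + 0.77)
  = 10.0500 / 1.2100 = 8.306

8.306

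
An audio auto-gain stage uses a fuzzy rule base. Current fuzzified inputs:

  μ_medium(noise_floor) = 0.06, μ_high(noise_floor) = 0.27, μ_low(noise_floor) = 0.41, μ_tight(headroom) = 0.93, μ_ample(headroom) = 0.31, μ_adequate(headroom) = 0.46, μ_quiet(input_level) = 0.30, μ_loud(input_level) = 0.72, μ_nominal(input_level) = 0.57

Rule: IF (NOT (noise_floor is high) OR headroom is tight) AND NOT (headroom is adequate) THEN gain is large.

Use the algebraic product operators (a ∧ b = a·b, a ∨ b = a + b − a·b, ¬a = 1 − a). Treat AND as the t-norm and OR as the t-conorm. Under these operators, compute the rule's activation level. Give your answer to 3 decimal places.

firing strength: (¬high=1−0.27=0.73 OR tight=0.93) = 0.9811; AND[a·b] with ¬adequate=1−0.46=0.54 → w = 0.5298

0.530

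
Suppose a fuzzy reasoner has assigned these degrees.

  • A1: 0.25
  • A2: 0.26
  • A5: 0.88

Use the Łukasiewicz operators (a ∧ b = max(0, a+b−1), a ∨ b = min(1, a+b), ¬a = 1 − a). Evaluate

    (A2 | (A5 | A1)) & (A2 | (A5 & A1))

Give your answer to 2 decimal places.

A5 | A1 = min(1, a+b) on (0.88, 0.25) = 1.00
A2 | (A5 | A1) = min(1, a+b) on (0.26, 1.00) = 1.00
A5 & A1 = max(0, a+b−1) on (0.88, 0.25) = 0.13
A2 | (A5 & A1) = min(1, a+b) on (0.26, 0.13) = 0.39
(A2 | (A5 | A1)) & (A2 | (A5 & A1)) = max(0, a+b−1) on (1.00, 0.39) = 0.39

0.39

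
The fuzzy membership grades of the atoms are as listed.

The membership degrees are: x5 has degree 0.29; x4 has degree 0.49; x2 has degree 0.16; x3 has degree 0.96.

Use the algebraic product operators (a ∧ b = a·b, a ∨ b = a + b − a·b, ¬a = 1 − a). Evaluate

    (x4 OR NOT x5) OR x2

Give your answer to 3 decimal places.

0.876

NOT x5 = 1 − 0.2900 = 0.7100
x4 OR NOT x5 = a + b − a·b on (0.4900, 0.7100) = 0.8521
(x4 OR NOT x5) OR x2 = a + b − a·b on (0.8521, 0.1600) = 0.8758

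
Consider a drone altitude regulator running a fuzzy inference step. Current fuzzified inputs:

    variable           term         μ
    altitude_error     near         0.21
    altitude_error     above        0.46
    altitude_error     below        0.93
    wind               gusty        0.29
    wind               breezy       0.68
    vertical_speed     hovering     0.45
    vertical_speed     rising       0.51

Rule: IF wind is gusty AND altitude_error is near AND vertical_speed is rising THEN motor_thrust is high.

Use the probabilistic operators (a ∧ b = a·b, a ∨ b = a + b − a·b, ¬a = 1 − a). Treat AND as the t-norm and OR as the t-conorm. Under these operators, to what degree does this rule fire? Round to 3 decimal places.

0.031

firing strength: gusty=0.29, near=0.21, rising=0.51; AND[a·b] → w = 0.0311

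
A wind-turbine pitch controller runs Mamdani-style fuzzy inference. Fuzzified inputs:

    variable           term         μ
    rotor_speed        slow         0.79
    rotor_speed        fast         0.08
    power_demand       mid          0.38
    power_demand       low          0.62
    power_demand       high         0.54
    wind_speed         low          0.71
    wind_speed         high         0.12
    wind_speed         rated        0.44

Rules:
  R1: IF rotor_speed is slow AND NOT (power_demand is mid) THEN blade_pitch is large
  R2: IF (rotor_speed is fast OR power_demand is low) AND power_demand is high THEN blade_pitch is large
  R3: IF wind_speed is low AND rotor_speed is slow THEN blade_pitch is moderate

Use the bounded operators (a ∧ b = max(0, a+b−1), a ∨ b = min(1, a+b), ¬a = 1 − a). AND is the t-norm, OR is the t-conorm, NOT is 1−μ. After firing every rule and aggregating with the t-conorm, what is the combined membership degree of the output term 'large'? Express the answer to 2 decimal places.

R1: slow=0.79, ¬mid=1−0.38=0.62; AND[max(0, a+b−1)] → w = 0.41
R2: (fast=0.08 OR low=0.62) = 0.70; AND[max(0, a+b−1)] with high=0.54 → w = 0.24
R3: low=0.71, slow=0.79; AND[max(0, a+b−1)] → w = 0.50
Rules with consequent 'large': {R1, R2} → strengths 0.41, 0.24
Aggregate via t-conorm [min(1, a+b)]: 0.65

0.65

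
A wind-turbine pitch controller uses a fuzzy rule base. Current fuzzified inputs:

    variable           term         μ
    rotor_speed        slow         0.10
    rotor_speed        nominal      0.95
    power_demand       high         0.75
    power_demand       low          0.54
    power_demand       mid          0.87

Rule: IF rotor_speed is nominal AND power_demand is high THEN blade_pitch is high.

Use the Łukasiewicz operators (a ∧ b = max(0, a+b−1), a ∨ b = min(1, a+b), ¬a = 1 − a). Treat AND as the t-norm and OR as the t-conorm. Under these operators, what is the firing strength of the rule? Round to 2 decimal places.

0.70

firing strength: nominal=0.95, high=0.75; AND[max(0, a+b−1)] → w = 0.70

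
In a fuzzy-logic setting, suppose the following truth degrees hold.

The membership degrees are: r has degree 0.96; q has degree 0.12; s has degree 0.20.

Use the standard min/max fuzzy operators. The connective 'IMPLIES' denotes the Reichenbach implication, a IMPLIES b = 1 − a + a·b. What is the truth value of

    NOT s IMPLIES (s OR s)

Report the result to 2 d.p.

NOT s = 1 − 0.20 = 0.80
s OR s = max(a, b) on (0.20, 0.20) = 0.20
NOT s IMPLIES (s OR s)  [Reichenbach: 1 − a + a·b] with a=0.80, b=0.20 → 0.36

0.36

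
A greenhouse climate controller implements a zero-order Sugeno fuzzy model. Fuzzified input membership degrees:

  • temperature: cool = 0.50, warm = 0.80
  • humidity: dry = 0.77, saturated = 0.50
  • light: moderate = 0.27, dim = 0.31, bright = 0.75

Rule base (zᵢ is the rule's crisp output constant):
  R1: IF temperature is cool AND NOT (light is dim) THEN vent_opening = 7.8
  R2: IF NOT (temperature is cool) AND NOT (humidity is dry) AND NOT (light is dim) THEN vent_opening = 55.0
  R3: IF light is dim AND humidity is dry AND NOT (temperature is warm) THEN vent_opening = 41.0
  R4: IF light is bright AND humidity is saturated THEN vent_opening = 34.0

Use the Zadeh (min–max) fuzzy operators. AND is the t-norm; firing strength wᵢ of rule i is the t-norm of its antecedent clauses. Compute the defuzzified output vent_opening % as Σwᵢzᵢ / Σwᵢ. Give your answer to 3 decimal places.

R1 (z=7.8): cool=0.50, ¬dim=1−0.31=0.69; AND[min(a, b)] → w = 0.50
R2 (z=55.0): ¬cool=1−0.50=0.50, ¬dry=1−0.77=0.23, ¬dim=1−0.31=0.69; AND[min(a, b)] → w = 0.23
R3 (z=41.0): dim=0.31, dry=0.77, ¬warm=1−0.80=0.20; AND[min(a, b)] → w = 0.20
R4 (z=34.0): bright=0.75, saturated=0.50; AND[min(a, b)] → w = 0.50
Weighted average = (0.50·7.8 + 0.23·55.0 + 0.20·41.0 + 0.50·34.0) / (0.50 + 0.23 + 0.20 + 0.50)
  = 41.7500 / 1.4300 = 29.196

29.196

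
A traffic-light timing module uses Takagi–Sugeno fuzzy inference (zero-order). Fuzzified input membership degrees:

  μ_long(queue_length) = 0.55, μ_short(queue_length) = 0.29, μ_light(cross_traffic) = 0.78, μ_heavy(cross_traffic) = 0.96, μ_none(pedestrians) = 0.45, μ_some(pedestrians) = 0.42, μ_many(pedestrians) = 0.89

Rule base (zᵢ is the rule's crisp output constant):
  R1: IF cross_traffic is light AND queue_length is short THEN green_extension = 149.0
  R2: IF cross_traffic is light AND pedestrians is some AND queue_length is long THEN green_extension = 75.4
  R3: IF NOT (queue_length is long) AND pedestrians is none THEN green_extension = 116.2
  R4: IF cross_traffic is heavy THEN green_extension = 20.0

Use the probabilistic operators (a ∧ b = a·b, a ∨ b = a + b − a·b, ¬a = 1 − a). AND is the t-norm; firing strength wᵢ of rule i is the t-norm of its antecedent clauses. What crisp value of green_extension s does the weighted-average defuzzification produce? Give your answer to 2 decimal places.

R1 (z=149.0): light=0.78, short=0.29; AND[a·b] → w = 0.2262
R2 (z=75.4): light=0.78, some=0.42, long=0.55; AND[a·b] → w = 0.1802
R3 (z=116.2): ¬long=1−0.55=0.45, none=0.45; AND[a·b] → w = 0.2025
R4 (z=20.0): heavy=0.96 → w = 0.9600
Weighted average = (0.2262·149.0 + 0.1802·75.4 + 0.2025·116.2 + 0.9600·20.0) / (0.2262 + 0.1802 + 0.2025 + 0.9600)
  = 90.0199 / 1.5689 = 57.38

57.38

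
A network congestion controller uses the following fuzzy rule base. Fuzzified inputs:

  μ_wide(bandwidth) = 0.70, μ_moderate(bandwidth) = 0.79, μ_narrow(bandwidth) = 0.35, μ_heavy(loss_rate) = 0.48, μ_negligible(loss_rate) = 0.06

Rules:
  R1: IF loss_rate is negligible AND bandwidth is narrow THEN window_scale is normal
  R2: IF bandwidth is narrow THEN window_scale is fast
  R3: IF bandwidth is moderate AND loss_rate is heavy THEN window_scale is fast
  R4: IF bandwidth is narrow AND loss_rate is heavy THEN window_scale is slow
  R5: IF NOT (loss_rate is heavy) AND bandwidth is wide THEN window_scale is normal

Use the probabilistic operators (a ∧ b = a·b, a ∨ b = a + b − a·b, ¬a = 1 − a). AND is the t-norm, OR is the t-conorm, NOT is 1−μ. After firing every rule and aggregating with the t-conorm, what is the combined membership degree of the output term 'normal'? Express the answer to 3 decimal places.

R1: negligible=0.06, narrow=0.35; AND[a·b] → w = 0.0210
R2: narrow=0.35 → w = 0.3500
R3: moderate=0.79, heavy=0.48; AND[a·b] → w = 0.3792
R4: narrow=0.35, heavy=0.48; AND[a·b] → w = 0.1680
R5: ¬heavy=1−0.48=0.52, wide=0.70; AND[a·b] → w = 0.3640
Rules with consequent 'normal': {R1, R5} → strengths 0.0210, 0.3640
Aggregate via t-conorm [a + b − a·b]: 0.3774

0.377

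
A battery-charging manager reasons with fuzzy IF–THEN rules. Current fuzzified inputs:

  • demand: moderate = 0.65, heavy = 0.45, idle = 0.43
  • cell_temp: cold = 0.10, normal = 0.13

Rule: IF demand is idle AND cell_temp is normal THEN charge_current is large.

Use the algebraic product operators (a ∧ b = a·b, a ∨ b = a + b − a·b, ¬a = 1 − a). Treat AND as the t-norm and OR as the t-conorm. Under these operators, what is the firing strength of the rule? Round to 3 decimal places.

firing strength: idle=0.43, normal=0.13; AND[a·b] → w = 0.0559

0.056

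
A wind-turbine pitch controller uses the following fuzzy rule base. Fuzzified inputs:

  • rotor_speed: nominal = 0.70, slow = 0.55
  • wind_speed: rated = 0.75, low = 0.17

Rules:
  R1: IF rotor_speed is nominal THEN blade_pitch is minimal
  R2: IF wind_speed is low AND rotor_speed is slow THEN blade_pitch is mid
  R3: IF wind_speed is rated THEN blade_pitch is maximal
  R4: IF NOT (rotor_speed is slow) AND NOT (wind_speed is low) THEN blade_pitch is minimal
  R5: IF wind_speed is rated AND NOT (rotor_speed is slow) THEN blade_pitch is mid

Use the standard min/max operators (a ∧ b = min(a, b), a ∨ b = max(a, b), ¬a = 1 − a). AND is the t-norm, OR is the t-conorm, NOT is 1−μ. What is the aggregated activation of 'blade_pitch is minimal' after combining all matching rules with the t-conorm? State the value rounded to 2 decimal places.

0.70

R1: nominal=0.70 → w = 0.70
R2: low=0.17, slow=0.55; AND[min(a, b)] → w = 0.17
R3: rated=0.75 → w = 0.75
R4: ¬slow=1−0.55=0.45, ¬low=1−0.17=0.83; AND[min(a, b)] → w = 0.45
R5: rated=0.75, ¬slow=1−0.55=0.45; AND[min(a, b)] → w = 0.45
Rules with consequent 'minimal': {R1, R4} → strengths 0.70, 0.45
Aggregate via t-conorm [max(a, b)]: 0.70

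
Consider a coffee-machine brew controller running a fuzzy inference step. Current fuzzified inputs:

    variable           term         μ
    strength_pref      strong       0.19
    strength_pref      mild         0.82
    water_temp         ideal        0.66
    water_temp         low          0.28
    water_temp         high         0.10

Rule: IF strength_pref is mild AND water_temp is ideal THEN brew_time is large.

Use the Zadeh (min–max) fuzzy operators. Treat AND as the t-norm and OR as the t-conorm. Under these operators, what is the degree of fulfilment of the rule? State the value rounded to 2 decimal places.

0.66

firing strength: mild=0.82, ideal=0.66; AND[min(a, b)] → w = 0.66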